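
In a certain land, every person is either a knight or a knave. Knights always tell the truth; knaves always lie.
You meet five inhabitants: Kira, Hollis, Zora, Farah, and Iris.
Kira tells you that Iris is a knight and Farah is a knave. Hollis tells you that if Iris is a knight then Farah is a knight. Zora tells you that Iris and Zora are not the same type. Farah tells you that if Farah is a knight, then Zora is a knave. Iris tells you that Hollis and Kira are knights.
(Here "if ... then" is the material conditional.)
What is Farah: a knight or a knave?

Farah is a knight.

Consistent assignments: {Kira=knave, Hollis=knight, Zora=knave, Farah=knight, Iris=knave}
In every consistent assignment, Farah is a knight.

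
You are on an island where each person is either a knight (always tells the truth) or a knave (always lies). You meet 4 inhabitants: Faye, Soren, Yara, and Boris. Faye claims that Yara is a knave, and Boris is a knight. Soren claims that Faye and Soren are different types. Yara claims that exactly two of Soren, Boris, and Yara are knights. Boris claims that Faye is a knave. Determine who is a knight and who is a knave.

Faye is a knave, Soren is a knave, Yara is a knight, and Boris is a knight.

Faye is a knave, and the claim "Yara is a knave, and Boris is a knight" is indeed False.
Since Soren is a knave, "Faye and Soren are different types" needs to be False, which holds.
Since Yara is a knight, "exactly two of Soren, Boris, and Yara are knights" needs to be True, which holds.
Boris is a knight, so "Faye is a knave" must be True — and it is.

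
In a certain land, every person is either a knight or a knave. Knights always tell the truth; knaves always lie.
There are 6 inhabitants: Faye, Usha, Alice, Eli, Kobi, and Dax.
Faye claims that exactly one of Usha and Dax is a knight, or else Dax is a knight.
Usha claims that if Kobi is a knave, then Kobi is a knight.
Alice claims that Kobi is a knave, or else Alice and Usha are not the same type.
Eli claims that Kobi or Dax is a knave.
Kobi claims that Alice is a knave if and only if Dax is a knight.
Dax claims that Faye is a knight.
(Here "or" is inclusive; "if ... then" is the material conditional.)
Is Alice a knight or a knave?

Alice is a knight.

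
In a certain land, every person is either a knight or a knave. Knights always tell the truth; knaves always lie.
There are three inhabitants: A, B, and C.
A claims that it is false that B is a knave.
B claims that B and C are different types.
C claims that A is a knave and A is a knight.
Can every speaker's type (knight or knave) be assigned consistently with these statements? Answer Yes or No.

Yes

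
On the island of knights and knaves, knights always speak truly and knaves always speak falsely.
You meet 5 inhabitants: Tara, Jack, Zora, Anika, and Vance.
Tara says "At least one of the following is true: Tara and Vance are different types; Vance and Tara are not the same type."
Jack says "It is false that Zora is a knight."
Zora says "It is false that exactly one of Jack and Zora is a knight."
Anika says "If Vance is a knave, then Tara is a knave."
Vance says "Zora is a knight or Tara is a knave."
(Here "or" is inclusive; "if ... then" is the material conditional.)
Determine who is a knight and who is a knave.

Knights: Tara and Jack. Knaves: Zora, Anika, and Vance.

Tara is a knight, and the claim "at least one of the following is true: Tara and Vance are different types; Vance and Tara are not the same type" is indeed True.
Jack is a knight, so "it is false that Zora is a knight" must be True — and it is.
Zora is a knave, so "it is false that exactly one of Jack and Zora is a knight" must be False — and it is.
Anika is a knave; "if Vance is a knave, then Tara is a knave" is False, as required.
Vance (knave): "Zora is a knight or Tara is a knave" — False. ✓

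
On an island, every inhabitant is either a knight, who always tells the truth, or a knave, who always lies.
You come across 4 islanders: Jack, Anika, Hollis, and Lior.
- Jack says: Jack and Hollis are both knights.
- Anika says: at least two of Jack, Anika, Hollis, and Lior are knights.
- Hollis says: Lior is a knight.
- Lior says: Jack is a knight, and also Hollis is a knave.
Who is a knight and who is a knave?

Jack is a knave, Anika is a knave, Hollis is a knave, and Lior is a knave.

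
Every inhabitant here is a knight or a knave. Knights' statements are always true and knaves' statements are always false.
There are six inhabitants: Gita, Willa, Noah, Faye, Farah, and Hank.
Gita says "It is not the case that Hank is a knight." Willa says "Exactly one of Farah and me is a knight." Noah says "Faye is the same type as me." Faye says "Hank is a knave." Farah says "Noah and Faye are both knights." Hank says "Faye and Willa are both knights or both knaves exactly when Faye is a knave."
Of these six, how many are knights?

The unique consistent assignment is Gita=knight, Willa=knight, Noah=knave, Faye=knight, Farah=knave, Hank=knave.
That has 3 knights.

3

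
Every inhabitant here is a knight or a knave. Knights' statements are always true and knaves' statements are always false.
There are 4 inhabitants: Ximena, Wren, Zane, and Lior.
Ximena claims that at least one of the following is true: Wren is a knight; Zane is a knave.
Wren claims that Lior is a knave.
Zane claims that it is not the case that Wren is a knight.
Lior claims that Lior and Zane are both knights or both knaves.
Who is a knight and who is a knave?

Ximena is a knave, Wren is a knave, Zane is a knight, and Lior is a knight.

Suppose Ximena is a knight. Then Ximena's statement "at least one of the following is true: Wren is a knight; Zane is a knave" would have to be true. Checking the 8 ways to assign the others, none is consistent with every speaker.
(For instance, with Wren=knave, Zane=knight, Lior=knight, Ximena's claim "at least one of the following is true: Wren is a knight; Zane is a knave" comes out false where it would need to be true.)
So Ximena must be a knave, making "at least one of the following is true: Wren is a knight; Zane is a knave" false. Taking Ximena=knave, Wren=knave, Zane=knight, Lior=knight, each remaining statement checks out:
  Wren (knave): "Lior is a knave" — false. ✓
  Zane (knight): "it is not the case that Wren is a knight" — true. ✓
  Lior (knight): "Lior and Zane are both knights or both knaves" — true. ✓
This is the unique consistent assignment.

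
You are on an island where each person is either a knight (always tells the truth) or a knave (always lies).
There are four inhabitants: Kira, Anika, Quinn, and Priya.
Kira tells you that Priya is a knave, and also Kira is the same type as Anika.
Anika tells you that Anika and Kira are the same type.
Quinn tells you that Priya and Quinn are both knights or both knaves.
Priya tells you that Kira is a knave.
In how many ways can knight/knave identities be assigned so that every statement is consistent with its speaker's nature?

0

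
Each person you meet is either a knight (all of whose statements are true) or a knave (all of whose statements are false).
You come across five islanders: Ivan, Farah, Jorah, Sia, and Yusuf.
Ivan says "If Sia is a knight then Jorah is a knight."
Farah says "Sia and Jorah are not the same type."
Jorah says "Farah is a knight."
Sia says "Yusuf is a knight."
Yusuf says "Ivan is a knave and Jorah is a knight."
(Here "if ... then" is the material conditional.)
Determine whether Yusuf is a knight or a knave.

Consistent assignments: {Ivan=knight, Farah=knight, Jorah=knight, Sia=knave, Yusuf=knave}; {Ivan=knight, Farah=knave, Jorah=knave, Sia=knave, Yusuf=knave}
In every consistent assignment, Yusuf is a knave.

Yusuf is a knave.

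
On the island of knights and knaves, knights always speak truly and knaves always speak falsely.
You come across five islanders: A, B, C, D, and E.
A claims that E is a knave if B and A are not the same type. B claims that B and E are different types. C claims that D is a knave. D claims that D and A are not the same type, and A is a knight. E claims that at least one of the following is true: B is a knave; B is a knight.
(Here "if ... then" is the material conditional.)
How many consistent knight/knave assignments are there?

0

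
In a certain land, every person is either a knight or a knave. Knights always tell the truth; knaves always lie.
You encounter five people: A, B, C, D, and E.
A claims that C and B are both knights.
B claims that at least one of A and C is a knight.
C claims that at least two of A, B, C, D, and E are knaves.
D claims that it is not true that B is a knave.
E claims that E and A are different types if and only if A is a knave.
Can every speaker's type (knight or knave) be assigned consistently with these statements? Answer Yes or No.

No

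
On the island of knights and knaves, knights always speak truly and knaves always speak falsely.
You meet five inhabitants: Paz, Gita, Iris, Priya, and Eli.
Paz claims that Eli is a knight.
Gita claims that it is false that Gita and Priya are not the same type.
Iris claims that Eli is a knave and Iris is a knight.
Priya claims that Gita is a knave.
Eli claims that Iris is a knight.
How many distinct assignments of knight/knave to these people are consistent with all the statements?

1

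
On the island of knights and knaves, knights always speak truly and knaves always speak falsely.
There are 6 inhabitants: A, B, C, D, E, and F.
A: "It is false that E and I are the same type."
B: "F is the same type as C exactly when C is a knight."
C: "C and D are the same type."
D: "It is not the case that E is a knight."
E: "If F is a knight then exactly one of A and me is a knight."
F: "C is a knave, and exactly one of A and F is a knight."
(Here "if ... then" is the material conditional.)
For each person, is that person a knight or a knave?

A is a knave, B is a knight, C is a knave, D is a knight, E is a knave, and F is a knight.

Since A is a knave, "it is false that E and I are the same type" needs to be false, which holds.
B (knight): "F is the same type as C exactly when C is a knight" — true. ✓
As a knave, C's statement "C and D are the same type" should be false; it is.
D is a knight; "it is not the case that E is a knight" is true, as required.
E is a knave, so "if F is a knight then exactly one of A and me is a knight" must be false — and it is.
F is a knight; "C is a knave, and exactly one of A and F is a knight" is true, as required.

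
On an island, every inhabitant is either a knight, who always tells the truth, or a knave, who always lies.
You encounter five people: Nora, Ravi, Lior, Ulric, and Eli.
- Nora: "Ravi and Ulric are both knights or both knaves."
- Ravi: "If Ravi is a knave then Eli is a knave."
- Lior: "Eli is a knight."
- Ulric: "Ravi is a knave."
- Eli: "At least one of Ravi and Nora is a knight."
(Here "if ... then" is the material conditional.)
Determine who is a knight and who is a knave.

Nora is a knave, Ravi is a knight, Lior is a knight, Ulric is a knave, and Eli is a knight.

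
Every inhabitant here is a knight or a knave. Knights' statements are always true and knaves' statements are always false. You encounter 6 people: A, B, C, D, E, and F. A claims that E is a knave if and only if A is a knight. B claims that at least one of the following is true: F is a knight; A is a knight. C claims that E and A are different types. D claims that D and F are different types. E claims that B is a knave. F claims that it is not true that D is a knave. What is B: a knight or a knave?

B is a knight.

Consistent assignments: {A=knight, B=knight, C=knight, D=knave, E=knave, F=knave}
In every consistent assignment, B is a knight.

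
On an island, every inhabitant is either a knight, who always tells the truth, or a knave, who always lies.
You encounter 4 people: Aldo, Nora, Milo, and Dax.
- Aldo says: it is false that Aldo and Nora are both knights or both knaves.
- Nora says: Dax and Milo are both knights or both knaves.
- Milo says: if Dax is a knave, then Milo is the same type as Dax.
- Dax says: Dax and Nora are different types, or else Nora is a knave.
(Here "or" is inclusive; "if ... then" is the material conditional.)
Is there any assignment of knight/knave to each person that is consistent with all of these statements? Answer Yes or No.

No

Checking all 16 assignments, each has at least one speaker whose statement's truth value contradicts their type.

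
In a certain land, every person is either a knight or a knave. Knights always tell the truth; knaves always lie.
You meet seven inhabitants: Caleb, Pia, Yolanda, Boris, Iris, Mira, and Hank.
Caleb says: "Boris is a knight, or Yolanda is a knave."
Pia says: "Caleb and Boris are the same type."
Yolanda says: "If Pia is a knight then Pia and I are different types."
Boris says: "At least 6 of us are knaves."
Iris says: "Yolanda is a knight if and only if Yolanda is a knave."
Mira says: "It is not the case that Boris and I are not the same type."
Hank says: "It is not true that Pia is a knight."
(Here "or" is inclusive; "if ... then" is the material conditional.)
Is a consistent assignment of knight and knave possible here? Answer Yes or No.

No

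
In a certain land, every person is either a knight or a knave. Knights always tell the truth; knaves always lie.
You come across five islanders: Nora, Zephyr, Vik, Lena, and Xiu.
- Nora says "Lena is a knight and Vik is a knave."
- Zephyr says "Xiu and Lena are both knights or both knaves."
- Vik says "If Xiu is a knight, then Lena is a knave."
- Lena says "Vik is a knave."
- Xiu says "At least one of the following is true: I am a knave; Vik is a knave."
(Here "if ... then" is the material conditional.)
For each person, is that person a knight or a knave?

Nora (knight): "Lena is a knight and Vik is a knave" — true. ✓
Zephyr (knight): "Xiu and Lena are both knights or both knaves" — true. ✓
Vik is a knave, and the claim "if Xiu is a knight, then Lena is a knave" is indeed false.
Lena is a knight, and the claim "Vik is a knave" is indeed true.
Xiu is a knight, so "at least one of the following is true: I am a knave; Vik is a knave" must be true — and it is.

Nora is a knight, Zephyr is a knight, Vik is a knave, Lena is a knight, and Xiu is a knight.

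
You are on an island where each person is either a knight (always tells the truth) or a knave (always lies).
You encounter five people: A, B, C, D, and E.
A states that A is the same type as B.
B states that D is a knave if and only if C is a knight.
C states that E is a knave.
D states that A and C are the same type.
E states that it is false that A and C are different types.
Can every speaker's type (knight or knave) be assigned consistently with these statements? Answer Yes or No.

One consistent assignment: A=knave, B=knight, C=knight, D=knave, E=knave.

Yes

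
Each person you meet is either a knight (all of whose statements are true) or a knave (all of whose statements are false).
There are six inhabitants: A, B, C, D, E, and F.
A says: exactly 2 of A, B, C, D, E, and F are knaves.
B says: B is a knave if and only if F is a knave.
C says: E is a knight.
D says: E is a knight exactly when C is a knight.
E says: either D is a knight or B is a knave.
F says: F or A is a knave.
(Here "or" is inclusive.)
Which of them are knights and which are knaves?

A is a knave, B is a knight, C is a knight, D is a knight, E is a knight, and F is a knight.

A is a knave, and the claim "exactly 2 of A, B, C, D, E, and F are knaves" is indeed false.
Since B is a knight, "B is a knave if and only if F is a knave" needs to be True, which holds.
As a knight, C's statement "E is a knight" should be True; it is.
D (knight): "E is a knight exactly when C is a knight" — True. ✓
Since E is a knight, "either D is a knight or B is a knave" needs to be True, which holds.
Since F is a knight, "F or A is a knave" needs to be True, which holds.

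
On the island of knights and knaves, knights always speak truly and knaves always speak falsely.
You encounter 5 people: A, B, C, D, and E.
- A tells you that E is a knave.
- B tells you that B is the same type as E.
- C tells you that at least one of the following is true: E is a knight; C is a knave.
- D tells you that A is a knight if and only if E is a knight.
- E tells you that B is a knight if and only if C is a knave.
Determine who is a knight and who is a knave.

As a knave, A's statement "E is a knave" should be False; it is.
B is a knave, so "B is the same type as E" must be False — and it is.
C is a knight, so "at least one of the following is true: E is a knight; C is a knave" must be True — and it is.
Since D is a knave, "A is a knight if and only if E is a knight" needs to be False, which holds.
Since E is a knight, "B is a knight if and only if C is a knave" needs to be True, which holds.

A is a knave, B is a knave, C is a knight, D is a knave, and E is a knight.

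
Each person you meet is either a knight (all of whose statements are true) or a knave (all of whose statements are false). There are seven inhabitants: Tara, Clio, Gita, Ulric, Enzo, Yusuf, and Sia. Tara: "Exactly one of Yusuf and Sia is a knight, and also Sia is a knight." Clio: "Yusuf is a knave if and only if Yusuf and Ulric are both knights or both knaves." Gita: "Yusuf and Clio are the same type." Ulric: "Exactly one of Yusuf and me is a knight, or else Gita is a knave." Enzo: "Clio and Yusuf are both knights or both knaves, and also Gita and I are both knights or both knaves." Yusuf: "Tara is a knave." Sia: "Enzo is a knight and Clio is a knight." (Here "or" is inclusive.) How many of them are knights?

The unique consistent assignment is Tara=knave, Clio=knave, Gita=knave, Ulric=knight, Enzo=knave, Yusuf=knight, Sia=knave.
That has 2 knights.

2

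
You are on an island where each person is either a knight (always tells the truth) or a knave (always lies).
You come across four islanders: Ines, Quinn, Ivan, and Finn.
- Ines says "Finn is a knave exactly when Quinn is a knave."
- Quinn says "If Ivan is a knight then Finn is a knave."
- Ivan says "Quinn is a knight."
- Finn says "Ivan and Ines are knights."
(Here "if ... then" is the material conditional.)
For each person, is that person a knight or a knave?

Ines is a knave, Quinn is a knight, Ivan is a knight, and Finn is a knave.

Ines is a knave; "Finn is a knave exactly when Quinn is a knave" is False, as required.
As a knight, Quinn's statement "if Ivan is a knight then Finn is a knave" should be True; it is.
Ivan (knight): "Quinn is a knight" — True. ✓
Finn is a knave, so "Ivan and Ines are knights" must be False — and it is.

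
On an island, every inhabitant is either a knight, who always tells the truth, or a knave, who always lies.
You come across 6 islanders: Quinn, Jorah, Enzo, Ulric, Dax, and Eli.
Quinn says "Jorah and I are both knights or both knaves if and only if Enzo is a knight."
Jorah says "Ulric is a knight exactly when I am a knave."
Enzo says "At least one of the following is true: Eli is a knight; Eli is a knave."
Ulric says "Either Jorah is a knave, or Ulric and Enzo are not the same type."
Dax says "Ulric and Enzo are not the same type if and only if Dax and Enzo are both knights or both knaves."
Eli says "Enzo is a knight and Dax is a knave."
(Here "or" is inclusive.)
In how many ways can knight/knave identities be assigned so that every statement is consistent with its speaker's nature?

0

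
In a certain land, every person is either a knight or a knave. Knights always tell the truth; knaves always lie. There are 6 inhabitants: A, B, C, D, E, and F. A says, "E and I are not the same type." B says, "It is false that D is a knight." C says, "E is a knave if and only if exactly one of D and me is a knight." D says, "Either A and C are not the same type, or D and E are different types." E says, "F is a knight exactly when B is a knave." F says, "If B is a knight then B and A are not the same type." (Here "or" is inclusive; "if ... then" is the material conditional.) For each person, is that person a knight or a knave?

A is a knave, so "E and I are not the same type" must be false — and it is.
B is a knight; "it is false that D is a knight" is True, as required.
C is a knave, and the claim "E is a knave if and only if exactly one of D and me is a knight" is indeed false.
Since D is a knave, "either A and C are not the same type, or D and E are different types" needs to be false, which holds.
E is a knave, and the claim "F is a knight exactly when B is a knave" is indeed false.
As a knight, F's statement "if B is a knight then B and A are not the same type" should be True; it is.

Knights: B and F. Knaves: A, C, D, and E.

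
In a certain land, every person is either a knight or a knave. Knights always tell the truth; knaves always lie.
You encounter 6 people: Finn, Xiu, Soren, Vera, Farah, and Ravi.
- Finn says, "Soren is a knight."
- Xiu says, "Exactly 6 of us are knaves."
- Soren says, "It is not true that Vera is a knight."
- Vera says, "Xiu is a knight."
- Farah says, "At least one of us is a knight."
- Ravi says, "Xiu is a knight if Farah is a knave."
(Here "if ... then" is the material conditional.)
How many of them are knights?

The unique consistent assignment is Finn=knight, Xiu=knave, Soren=knight, Vera=knave, Farah=knight, Ravi=knight.
That has 4 knights.

4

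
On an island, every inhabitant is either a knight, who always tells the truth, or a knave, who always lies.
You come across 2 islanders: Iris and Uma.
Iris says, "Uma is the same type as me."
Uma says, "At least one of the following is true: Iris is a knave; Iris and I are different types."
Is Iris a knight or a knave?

Consistent assignments: {Iris=knave, Uma=knight}
In every consistent assignment, Iris is a knave.

Iris is a knave.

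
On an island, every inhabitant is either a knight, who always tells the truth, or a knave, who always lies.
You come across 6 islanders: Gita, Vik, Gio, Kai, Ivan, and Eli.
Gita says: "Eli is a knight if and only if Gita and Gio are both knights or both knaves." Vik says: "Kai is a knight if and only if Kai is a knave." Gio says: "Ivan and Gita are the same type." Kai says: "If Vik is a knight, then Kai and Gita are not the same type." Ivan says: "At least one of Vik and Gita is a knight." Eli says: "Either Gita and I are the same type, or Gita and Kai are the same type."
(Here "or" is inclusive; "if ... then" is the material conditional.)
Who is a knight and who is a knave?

Since Gita is a knight, "Eli is a knight if and only if Gita and Gio are both knights or both knaves" needs to be true, which holds.
Vik is a knave, and the claim "Kai is a knight if and only if Kai is a knave" is indeed False.
Gio is a knight, so "Ivan and Gita are the same type" must be true — and it is.
As a knight, Kai's statement "if Vik is a knight, then Kai and Gita are not the same type" should be true; it is.
Ivan is a knight, so "at least one of Vik and Gita is a knight" must be true — and it is.
Eli is a knight; "either Gita and I are the same type, or Gita and Kai are the same type" is true, as required.

Gita is a knight, Vik is a knave, Gio is a knight, Kai is a knight, Ivan is a knight, and Eli is a knight.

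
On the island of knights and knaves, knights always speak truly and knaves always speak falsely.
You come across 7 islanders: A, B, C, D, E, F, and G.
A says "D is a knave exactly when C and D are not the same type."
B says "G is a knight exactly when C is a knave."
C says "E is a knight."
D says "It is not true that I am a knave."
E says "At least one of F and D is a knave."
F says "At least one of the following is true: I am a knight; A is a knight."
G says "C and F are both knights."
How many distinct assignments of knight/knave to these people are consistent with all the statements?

2

Consistent assignments:
  A=knight, B=knave, C=knight, D=knave, E=knight, F=knight, G=knight
  A=knave, B=knave, C=knave, D=knight, E=knave, F=knight, G=knave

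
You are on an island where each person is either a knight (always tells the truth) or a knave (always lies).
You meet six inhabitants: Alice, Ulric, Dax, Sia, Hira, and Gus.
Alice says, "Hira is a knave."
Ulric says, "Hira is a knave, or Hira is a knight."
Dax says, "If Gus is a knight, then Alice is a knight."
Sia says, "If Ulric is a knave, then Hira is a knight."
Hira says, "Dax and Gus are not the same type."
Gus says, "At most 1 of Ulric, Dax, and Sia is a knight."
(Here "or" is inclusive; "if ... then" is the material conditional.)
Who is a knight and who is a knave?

Since Alice is a knave, "Hira is a knave" needs to be False, which holds.
As a knight, Ulric's statement "Hira is a knave, or Hira is a knight" should be True; it is.
Dax is a knight, so "if Gus is a knight, then Alice is a knight" must be True — and it is.
Sia is a knight, and the claim "if Ulric is a knave, then Hira is a knight" is indeed True.
Hira is a knight, and the claim "Dax and Gus are not the same type" is indeed True.
Gus is a knave, so "at most 1 of Ulric, Dax, and Sia is a knight" must be False — and it is.

Alice is a knave, Ulric is a knight, Dax is a knight, Sia is a knight, Hira is a knight, and Gus is a knave.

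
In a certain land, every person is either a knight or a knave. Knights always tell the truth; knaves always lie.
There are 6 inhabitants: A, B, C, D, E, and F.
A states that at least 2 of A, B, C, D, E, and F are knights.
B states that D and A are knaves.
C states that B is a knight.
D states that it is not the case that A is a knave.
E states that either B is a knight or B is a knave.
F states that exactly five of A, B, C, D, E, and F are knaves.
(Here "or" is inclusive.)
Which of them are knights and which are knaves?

Knights: A, D, and E. Knaves: B, C, and F.

Since A is a knight, "at least 2 of A, B, C, D, E, and F are knights" needs to be true, which holds.
B (knave): "D and A are knaves" — False. ✓
Since C is a knave, "B is a knight" needs to be False, which holds.
D is a knight, and the claim "it is not the case that A is a knave" is indeed true.
As a knight, E's statement "either B is a knight or B is a knave" should be true; it is.
F is a knave, so "exactly five of A, B, C, D, E, and F are knaves" must be False — and it is.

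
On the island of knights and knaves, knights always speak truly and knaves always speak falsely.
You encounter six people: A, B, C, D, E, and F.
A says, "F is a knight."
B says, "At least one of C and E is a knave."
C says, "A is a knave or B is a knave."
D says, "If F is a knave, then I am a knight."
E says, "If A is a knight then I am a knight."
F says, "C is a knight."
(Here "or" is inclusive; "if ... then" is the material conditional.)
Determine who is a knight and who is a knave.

A is a knight, B is a knave, C is a knight, D is a knight, E is a knight, and F is a knight.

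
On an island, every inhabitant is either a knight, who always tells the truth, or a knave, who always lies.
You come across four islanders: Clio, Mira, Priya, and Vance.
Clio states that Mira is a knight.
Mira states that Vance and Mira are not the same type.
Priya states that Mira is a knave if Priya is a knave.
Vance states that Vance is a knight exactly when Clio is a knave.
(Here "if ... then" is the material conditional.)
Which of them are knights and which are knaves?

Clio is a knave; "Mira is a knight" is False, as required.
Mira is a knave, so "Vance and Mira are not the same type" must be False — and it is.
Since Priya is a knight, "Mira is a knave if Priya is a knave" needs to be True, which holds.
As a knave, Vance's statement "Vance is a knight exactly when Clio is a knave" should be False; it is.

Knights: Priya. Knaves: Clio, Mira, and Vance.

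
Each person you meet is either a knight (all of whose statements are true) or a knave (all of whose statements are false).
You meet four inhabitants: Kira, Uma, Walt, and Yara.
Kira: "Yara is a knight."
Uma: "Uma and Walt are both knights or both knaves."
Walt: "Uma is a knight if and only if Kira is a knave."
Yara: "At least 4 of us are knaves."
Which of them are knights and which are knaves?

Kira is a knave, and the claim "Yara is a knight" is indeed false.
Uma is a knight, and the claim "Uma and Walt are both knights or both knaves" is indeed True.
Walt is a knight, and the claim "Uma is a knight if and only if Kira is a knave" is indeed True.
Yara (knave): "at least 4 of us are knaves" — false. ✓

Knights: Uma and Walt. Knaves: Kira and Yara.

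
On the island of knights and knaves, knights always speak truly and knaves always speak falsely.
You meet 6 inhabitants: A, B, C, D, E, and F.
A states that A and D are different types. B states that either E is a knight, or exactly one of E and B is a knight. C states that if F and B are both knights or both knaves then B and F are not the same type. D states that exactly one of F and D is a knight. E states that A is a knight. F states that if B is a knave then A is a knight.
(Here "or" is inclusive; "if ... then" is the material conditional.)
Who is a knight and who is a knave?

Knights: none. Knaves: A, B, C, D, E, and F.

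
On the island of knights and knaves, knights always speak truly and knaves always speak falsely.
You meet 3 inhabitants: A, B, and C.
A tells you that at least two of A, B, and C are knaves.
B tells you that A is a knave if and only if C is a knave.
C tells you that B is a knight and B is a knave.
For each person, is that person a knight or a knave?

A is a knight, and the claim "at least two of A, B, and C are knaves" is indeed True.
B is a knave; "A is a knave if and only if C is a knave" is False, as required.
Since C is a knave, "B is a knight and B is a knave" needs to be False, which holds.

A is a knight, B is a knave, and C is a knave.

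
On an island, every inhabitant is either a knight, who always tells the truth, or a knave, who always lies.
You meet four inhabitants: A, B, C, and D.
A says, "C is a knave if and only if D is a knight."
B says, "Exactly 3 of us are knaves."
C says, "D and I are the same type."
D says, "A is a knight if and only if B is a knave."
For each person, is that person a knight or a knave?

A is a knight, B is a knave, C is a knave, and D is a knight.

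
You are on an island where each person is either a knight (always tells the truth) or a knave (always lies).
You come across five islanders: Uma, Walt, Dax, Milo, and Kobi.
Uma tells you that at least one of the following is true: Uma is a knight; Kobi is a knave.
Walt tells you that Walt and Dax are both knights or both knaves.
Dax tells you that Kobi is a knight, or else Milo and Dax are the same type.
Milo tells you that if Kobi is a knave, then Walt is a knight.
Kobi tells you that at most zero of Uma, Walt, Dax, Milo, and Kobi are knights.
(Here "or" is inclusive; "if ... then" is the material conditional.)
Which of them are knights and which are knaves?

Uma is a knight, and the claim "at least one of the following is true: Uma is a knight; Kobi is a knave" is indeed true.
Walt is a knight; "Walt and Dax are both knights or both knaves" is true, as required.
Dax is a knight, and the claim "Kobi is a knight, or else Milo and Dax are the same type" is indeed true.
Milo is a knight, so "if Kobi is a knave, then Walt is a knight" must be true — and it is.
As a knave, Kobi's statement "at most zero of Uma, Walt, Dax, Milo, and Kobi are knights" should be false; it is.

Knights: Uma, Walt, Dax, and Milo. Knaves: Kobi.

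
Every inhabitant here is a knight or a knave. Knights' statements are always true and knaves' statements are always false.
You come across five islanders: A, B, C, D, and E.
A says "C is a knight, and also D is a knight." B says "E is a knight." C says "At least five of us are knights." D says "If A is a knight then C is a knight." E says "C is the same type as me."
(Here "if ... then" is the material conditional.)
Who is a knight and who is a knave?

Suppose A is a knave. Then A's statement "C is a knight, and also D is a knight" would have to be false. Checking the 16 ways to assign the others, none is consistent with every speaker.
(For instance, with B=knight, C=knight, D=knight, E=knight, A's claim "C is a knight, and also D is a knight" comes out true where it would need to be false.)
So A must be a knight, making "C is a knight, and also D is a knight" true. Taking A=knight, B=knight, C=knight, D=knight, E=knight, each remaining statement checks out:
  B (knight): "E is a knight" — true. ✓
  C (knight): "at least five of us are knights" — true. ✓
  D (knight): "if A is a knight then C is a knight" — true. ✓
  E (knight): "C is the same type as me" — true. ✓
This is the unique consistent assignment.

A is a knight, B is a knight, C is a knight, D is a knight, and E is a knight.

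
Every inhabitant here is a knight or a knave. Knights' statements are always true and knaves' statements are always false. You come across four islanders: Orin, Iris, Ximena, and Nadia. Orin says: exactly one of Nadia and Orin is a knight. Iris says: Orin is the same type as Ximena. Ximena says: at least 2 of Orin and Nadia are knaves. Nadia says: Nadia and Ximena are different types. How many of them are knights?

1

The unique consistent assignment is Orin=knight, Iris=knave, Ximena=knave, Nadia=knave.
That has 1 knight.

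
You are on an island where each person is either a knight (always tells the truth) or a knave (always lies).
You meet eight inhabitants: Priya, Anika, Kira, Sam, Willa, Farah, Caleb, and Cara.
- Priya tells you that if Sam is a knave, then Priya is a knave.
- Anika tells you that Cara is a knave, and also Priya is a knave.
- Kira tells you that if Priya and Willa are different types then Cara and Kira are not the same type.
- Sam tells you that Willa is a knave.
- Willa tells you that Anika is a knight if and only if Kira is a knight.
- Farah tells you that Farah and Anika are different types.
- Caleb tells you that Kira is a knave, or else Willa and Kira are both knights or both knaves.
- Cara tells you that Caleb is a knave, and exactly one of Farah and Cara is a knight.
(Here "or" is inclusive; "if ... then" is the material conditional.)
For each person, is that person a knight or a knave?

Priya is a knight, and the claim "if Sam is a knave, then Priya is a knave" is indeed true.
Anika is a knave, so "Cara is a knave, and also Priya is a knave" must be False — and it is.
As a knight, Kira's statement "if Priya and Willa are different types then Cara and Kira are not the same type" should be true; it is.
Since Sam is a knight, "Willa is a knave" needs to be true, which holds.
Willa is a knave, and the claim "Anika is a knight if and only if Kira is a knight" is indeed False.
As a knave, Farah's statement "Farah and Anika are different types" should be False; it is.
As a knave, Caleb's statement "Kira is a knave, or else Willa and Kira are both knights or both knaves" should be False; it is.
Cara is a knave, so "Caleb is a knave, and exactly one of Farah and Cara is a knight" must be False — and it is.

Priya is a knight, Anika is a knave, Kira is a knight, Sam is a knight, Willa is a knave, Farah is a knave, Caleb is a knave, and Cara is a knave.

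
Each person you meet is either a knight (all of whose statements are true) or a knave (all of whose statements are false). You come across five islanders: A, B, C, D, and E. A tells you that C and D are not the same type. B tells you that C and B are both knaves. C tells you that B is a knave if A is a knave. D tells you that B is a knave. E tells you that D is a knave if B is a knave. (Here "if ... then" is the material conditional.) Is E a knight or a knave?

E is a knave.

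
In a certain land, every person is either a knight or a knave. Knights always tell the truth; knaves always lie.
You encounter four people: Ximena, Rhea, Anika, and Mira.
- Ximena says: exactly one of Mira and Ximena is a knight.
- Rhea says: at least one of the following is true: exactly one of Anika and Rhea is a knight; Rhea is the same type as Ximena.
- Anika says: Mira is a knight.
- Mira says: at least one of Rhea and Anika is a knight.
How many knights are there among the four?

1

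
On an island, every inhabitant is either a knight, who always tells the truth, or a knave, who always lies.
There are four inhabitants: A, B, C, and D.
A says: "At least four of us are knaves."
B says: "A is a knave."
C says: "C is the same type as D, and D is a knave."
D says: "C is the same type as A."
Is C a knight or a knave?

Consistent assignments: {A=knave, B=knight, C=knave, D=knight}
In every consistent assignment, C is a knave.

C is a knave.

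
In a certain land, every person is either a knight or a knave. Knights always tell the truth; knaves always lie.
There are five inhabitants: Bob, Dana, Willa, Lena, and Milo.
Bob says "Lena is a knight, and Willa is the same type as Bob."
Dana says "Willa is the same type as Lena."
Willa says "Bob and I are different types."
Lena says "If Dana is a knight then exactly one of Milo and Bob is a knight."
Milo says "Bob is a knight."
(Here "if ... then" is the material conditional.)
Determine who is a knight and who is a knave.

Bob is a knave, Dana is a knight, Willa is a knave, Lena is a knave, and Milo is a knave.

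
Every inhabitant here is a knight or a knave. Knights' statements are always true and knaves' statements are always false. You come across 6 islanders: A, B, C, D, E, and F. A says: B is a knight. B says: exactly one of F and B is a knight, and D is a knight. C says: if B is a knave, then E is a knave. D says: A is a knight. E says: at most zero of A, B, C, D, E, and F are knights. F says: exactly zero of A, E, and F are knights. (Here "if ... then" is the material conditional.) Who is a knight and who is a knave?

A is a knight, B is a knight, C is a knight, D is a knight, E is a knave, and F is a knave.

Since A is a knight, "B is a knight" needs to be true, which holds.
B is a knight, so "exactly one of F and B is a knight, and D is a knight" must be true — and it is.
C is a knight, and the claim "if B is a knave, then E is a knave" is indeed true.
D is a knight, so "A is a knight" must be true — and it is.
As a knave, E's statement "at most zero of A, B, C, D, E, and F are knights" should be False; it is.
F is a knave, so "exactly zero of A, E, and F are knights" must be False — and it is.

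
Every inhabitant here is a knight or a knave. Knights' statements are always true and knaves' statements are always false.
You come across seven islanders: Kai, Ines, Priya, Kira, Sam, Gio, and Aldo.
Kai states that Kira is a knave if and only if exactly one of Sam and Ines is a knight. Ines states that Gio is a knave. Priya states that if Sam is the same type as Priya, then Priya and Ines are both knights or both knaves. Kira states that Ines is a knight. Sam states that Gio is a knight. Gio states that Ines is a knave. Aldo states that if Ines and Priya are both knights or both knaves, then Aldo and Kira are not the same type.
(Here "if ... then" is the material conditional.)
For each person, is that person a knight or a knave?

Kai is a knave, Ines is a knight, Priya is a knave, Kira is a knight, Sam is a knave, Gio is a knave, and Aldo is a knight.

Since Kai is a knave, "Kira is a knave if and only if exactly one of Sam and Ines is a knight" needs to be False, which holds.
Ines is a knight, so "Gio is a knave" must be true — and it is.
As a knave, Priya's statement "if Sam is the same type as Priya, then Priya and Ines are both knights or both knaves" should be False; it is.
Kira is a knight, so "Ines is a knight" must be true — and it is.
As a knave, Sam's statement "Gio is a knight" should be False; it is.
Gio is a knave, so "Ines is a knave" must be False — and it is.
Aldo is a knight; "if Ines and Priya are both knights or both knaves, then Aldo and Kira are not the same type" is true, as required.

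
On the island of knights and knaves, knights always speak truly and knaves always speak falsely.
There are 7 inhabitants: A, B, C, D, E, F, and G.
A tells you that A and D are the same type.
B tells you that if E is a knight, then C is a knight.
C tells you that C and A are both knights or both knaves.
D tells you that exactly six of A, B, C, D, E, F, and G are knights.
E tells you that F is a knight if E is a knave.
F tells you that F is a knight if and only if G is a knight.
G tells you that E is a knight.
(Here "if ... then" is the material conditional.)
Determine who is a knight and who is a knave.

A is a knight, B is a knight, C is a knight, D is a knight, E is a knight, F is a knave, and G is a knight.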